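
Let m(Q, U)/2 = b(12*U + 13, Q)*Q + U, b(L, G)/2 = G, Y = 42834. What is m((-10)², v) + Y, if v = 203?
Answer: 83240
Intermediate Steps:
b(L, G) = 2*G
m(Q, U) = 2*U + 4*Q² (m(Q, U) = 2*((2*Q)*Q + U) = 2*(2*Q² + U) = 2*(U + 2*Q²) = 2*U + 4*Q²)
m((-10)², v) + Y = (2*203 + 4*((-10)²)²) + 42834 = (406 + 4*100²) + 42834 = (406 + 4*10000) + 42834 = (406 + 40000) + 42834 = 40406 + 42834 = 83240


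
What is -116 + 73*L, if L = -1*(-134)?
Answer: 9666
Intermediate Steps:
L = 134
-116 + 73*L = -116 + 73*134 = -116 + 9782 = 9666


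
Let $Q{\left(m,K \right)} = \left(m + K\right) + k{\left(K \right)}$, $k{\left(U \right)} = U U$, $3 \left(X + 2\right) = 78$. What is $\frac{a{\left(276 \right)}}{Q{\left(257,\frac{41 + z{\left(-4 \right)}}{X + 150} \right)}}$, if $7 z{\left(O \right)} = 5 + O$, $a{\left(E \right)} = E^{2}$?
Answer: $\frac{3139136784}{10602761} \approx 296.07$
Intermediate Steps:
$z{\left(O \right)} = \frac{5}{7} + \frac{O}{7}$ ($z{\left(O \right)} = \frac{5 + O}{7} = \frac{5}{7} + \frac{O}{7}$)
$X = 24$ ($X = -2 + \frac{1}{3} \cdot 78 = -2 + 26 = 24$)
$k{\left(U \right)} = U^{2}$
$Q{\left(m,K \right)} = K + m + K^{2}$ ($Q{\left(m,K \right)} = \left(m + K\right) + K^{2} = \left(K + m\right) + K^{2} = K + m + K^{2}$)
$\frac{a{\left(276 \right)}}{Q{\left(257,\frac{41 + z{\left(-4 \right)}}{X + 150} \right)}} = \frac{276^{2}}{\frac{41 + \left(\frac{5}{7} + \frac{1}{7} \left(-4\right)\right)}{24 + 150} + 257 + \left(\frac{41 + \left(\frac{5}{7} + \frac{1}{7} \left(-4\right)\right)}{24 + 150}\right)^{2}} = \frac{76176}{\frac{41 + \left(\frac{5}{7} - \frac{4}{7}\right)}{174} + 257 + \left(\frac{41 + \left(\frac{5}{7} - \frac{4}{7}\right)}{174}\right)^{2}} = \frac{76176}{\left(41 + \frac{1}{7}\right) \frac{1}{174} + 257 + \left(\left(41 + \frac{1}{7}\right) \frac{1}{174}\right)^{2}} = \frac{76176}{\frac{288}{7} \cdot \frac{1}{174} + 257 + \left(\frac{288}{7} \cdot \frac{1}{174}\right)^{2}} = \frac{76176}{\frac{48}{203} + 257 + \left(\frac{48}{203}\right)^{2}} = \frac{76176}{\frac{48}{203} + 257 + \frac{2304}{41209}} = \frac{76176}{\frac{10602761}{41209}} = 76176 \cdot \frac{41209}{10602761} = \frac{3139136784}{10602761}$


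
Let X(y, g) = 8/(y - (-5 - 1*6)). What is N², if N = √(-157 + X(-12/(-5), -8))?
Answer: -10479/67 ≈ -156.40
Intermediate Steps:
X(y, g) = 8/(11 + y) (X(y, g) = 8/(y - (-5 - 6)) = 8/(y - 1*(-11)) = 8/(y + 11) = 8/(11 + y))
N = I*√702093/67 (N = √(-157 + 8/(11 - 12/(-5))) = √(-157 + 8/(11 - 12*(-⅕))) = √(-157 + 8/(11 + 12/5)) = √(-157 + 8/(67/5)) = √(-157 + 8*(5/67)) = √(-157 + 40/67) = √(-10479/67) = I*√702093/67 ≈ 12.506*I)
N² = (I*√702093/67)² = -10479/67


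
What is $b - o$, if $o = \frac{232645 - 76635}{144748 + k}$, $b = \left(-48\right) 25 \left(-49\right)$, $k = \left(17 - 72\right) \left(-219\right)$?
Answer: $\frac{9219272390}{156793} \approx 58799.0$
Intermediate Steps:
$k = 12045$ ($k = \left(-55\right) \left(-219\right) = 12045$)
$b = 58800$ ($b = \left(-1200\right) \left(-49\right) = 58800$)
$o = \frac{156010}{156793}$ ($o = \frac{232645 - 76635}{144748 + 12045} = \frac{156010}{156793} \approx 0.99501$)
$b - o = 58800 - \frac{156010}{156793} = \frac{9219272390}{156793}$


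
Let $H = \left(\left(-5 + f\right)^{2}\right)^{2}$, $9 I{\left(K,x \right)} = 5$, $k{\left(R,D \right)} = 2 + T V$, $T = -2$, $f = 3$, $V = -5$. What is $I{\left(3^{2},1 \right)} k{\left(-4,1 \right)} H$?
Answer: $\frac{320}{3} \approx 106.67$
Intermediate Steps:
$k{\left(R,D \right)} = 12$ ($k{\left(R,D \right)} = 2 - -10 = 2 + 10 = 12$)
$I{\left(K,x \right)} = \frac{5}{9}$ ($I{\left(K,x \right)} = \frac{1}{9} \cdot 5 = \frac{5}{9}$)
$H = 16$ ($H = \left(\left(-5 + 3\right)^{2}\right)^{2} = \left(\left(-2\right)^{2}\right)^{2} = 4^{2} = 16$)
$I{\left(3^{2},1 \right)} k{\left(-4,1 \right)} H = \frac{5}{9} \cdot 12 \cdot 16 = \frac{20}{3} \cdot 16 = \frac{320}{3}$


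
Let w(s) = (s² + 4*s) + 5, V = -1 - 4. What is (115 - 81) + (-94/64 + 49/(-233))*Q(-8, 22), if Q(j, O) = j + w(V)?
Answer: 114233/3728 ≈ 30.642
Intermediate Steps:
V = -5
w(s) = 5 + s² + 4*s
Q(j, O) = 10 + j (Q(j, O) = j + (5 + (-5)² + 4*(-5)) = j + (5 + 25 - 20) = j + 10 = 10 + j)
(115 - 81) + (-94/64 + 49/(-233))*Q(-8, 22) = (115 - 81) + (-94/64 + 49/(-233))*(10 - 8) = 34 + (-94*1/64 + 49*(-1/233))*2 = 34 + (-47/32 - 49/233)*2 = 34 - 12519/7456*2 = 34 - 12519/3728 = 114233/3728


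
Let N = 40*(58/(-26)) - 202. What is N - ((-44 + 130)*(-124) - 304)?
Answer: 138798/13 ≈ 10677.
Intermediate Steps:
N = -3786/13 (N = 40*(58*(-1/26)) - 202 = 40*(-29/13) - 202 = -1160/13 - 202 = -3786/13 ≈ -291.23)
N - ((-44 + 130)*(-124) - 304) = -3786/13 - ((-44 + 130)*(-124) - 304) = -3786/13 - (86*(-124) - 304) = -3786/13 - (-10664 - 304) = -3786/13 - 1*(-10968) = -3786/13 + 10968 = 138798/13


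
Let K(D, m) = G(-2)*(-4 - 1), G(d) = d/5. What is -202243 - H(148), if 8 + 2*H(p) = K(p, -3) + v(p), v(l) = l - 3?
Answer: -404625/2 ≈ -2.0231e+5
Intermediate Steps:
G(d) = d/5 (G(d) = d*(⅕) = d/5)
K(D, m) = 2 (K(D, m) = ((⅕)*(-2))*(-4 - 1) = -⅖*(-5) = 2)
v(l) = -3 + l
H(p) = -9/2 + p/2 (H(p) = -4 + (2 + (-3 + p))/2 = -4 + (-1 + p)/2 = -4 + (-½ + p/2) = -9/2 + p/2)
-202243 - H(148) = -202243 - (-9/2 + (½)*148) = -202243 - (-9/2 + 74) = -202243 - 1*139/2 = -202243 - 139/2 = -404625/2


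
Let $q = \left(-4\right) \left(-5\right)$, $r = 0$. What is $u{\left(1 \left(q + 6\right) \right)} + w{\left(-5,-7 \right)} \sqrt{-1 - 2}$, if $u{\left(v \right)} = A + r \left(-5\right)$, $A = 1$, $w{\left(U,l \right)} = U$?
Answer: $1 - 5 i \sqrt{3} \approx 1.0 - 8.6602 i$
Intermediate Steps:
$q = 20$
$u{\left(v \right)} = 1$ ($u{\left(v \right)} = 1 + 0 \left(-5\right) = 1 + 0 = 1$)
$u{\left(1 \left(q + 6\right) \right)} + w{\left(-5,-7 \right)} \sqrt{-1 - 2} = 1 - 5 \sqrt{-1 - 2} = 1 - 5 \sqrt{-3} = 1 - 5 i \sqrt{3}$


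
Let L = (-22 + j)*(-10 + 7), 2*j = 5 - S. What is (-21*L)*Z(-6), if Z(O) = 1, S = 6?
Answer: -2835/2 ≈ -1417.5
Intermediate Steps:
j = -½ (j = (5 - 1*6)/2 = (5 - 6)/2 = (½)*(-1) = -½ ≈ -0.50000)
L = 135/2 (L = (-22 - ½)*(-10 + 7) = -45/2*(-3) = 135/2 ≈ 67.500)
(-21*L)*Z(-6) = -21*135/2*1 = -2835/2*1 = -2835/2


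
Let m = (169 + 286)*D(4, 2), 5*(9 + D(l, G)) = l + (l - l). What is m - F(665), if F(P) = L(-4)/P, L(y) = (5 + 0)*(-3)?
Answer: -496220/133 ≈ -3731.0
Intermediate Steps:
D(l, G) = -9 + l/5 (D(l, G) = -9 + (l + (l - l))/5 = -9 + (l + 0)/5 = -9 + l/5)
m = -3731 (m = (169 + 286)*(-9 + (⅕)*4) = 455*(-9 + ⅘) = 455*(-41/5) = -3731)
L(y) = -15 (L(y) = 5*(-3) = -15)
F(P) = -15/P
m - F(665) = -3731 - (-15)/665 = -3731 - 1*(-3/133) = -3731 + 3/133 = -496220/133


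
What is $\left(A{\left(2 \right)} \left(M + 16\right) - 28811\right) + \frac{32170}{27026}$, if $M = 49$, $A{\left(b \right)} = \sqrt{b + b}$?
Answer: $- \frac{387550268}{13513} \approx -28680.0$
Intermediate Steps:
$A{\left(b \right)} = \sqrt{2} \sqrt{b}$ ($A{\left(b \right)} = \sqrt{2 b} = \sqrt{2} \sqrt{b}$)
$\left(A{\left(2 \right)} \left(M + 16\right) - 28811\right) + \frac{32170}{27026} = \left(\sqrt{2} \sqrt{2} \left(49 + 16\right) - 28811\right) + \frac{32170}{27026} = \left(2 \cdot 65 - 28811\right) + 32170 \cdot \frac{1}{27026} = \left(130 - 28811\right) + \frac{16085}{13513} = -28681 + \frac{16085}{13513} = - \frac{387550268}{13513}$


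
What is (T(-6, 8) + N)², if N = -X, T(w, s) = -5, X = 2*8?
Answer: 441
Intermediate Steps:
X = 16
N = -16 (N = -1*16 = -16)
(T(-6, 8) + N)² = (-5 - 16)² = (-21)² = 441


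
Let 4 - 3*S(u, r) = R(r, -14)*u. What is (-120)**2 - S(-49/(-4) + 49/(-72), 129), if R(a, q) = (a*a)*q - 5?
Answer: -190961395/216 ≈ -8.8408e+5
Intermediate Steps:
R(a, q) = -5 + q*a**2 (R(a, q) = a**2*q - 5 = q*a**2 - 5 = -5 + q*a**2)
S(u, r) = 4/3 - u*(-5 - 14*r**2)/3 (S(u, r) = 4/3 - (-5 - 14*r**2)*u/3 = 4/3 - u*(-5 - 14*r**2)/3)
(-120)**2 - S(-49/(-4) + 49/(-72), 129) = (-120)**2 - (4/3 + (-49/(-4) + 49/(-72))*(5 + 14*129**2)/3) = 14400 - (4/3 + (-49*(-1/4) + 49*(-1/72))*(5 + 14*16641)/3) = 14400 - (4/3 + (49/4 - 49/72)*(5 + 232974)/3) = 14400 - (4/3 + (1/3)*(833/72)*232979) = 14400 - (4/3 + 194071507/216) = 14400 - 1*194071795/216 = 14400 - 194071795/216 = -190961395/216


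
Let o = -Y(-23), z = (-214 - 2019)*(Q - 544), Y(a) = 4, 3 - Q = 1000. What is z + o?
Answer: 3441049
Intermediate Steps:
Q = -997 (Q = 3 - 1*1000 = 3 - 1000 = -997)
z = 3441053 (z = (-214 - 2019)*(-997 - 544) = -2233*(-1541) = 3441053)
o = -4 (o = -1*4 = -4)
z + o = 3441053 - 4 = 3441049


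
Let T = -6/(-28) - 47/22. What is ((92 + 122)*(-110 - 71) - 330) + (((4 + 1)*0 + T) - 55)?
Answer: -3012311/77 ≈ -39121.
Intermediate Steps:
T = -148/77 (T = -6*(-1/28) - 47*1/22 = 3/14 - 47/22 = -148/77 ≈ -1.9221)
((92 + 122)*(-110 - 71) - 330) + (((4 + 1)*0 + T) - 55) = ((92 + 122)*(-110 - 71) - 330) + (((4 + 1)*0 - 148/77) - 55) = (214*(-181) - 330) + ((5*0 - 148/77) - 55) = (-38734 - 330) + ((0 - 148/77) - 55) = -39064 + (-148/77 - 55) = -39064 - 4383/77 = -3012311/77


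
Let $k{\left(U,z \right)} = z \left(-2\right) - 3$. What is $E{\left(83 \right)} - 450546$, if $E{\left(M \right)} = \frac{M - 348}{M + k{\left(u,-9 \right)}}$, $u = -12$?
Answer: $- \frac{44153773}{98} \approx -4.5055 \cdot 10^{5}$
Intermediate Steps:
$k{\left(U,z \right)} = -3 - 2 z$ ($k{\left(U,z \right)} = - 2 z - 3 = -3 - 2 z$)
$E{\left(M \right)} = \frac{-348 + M}{15 + M}$ ($E{\left(M \right)} = \frac{M - 348}{M - -15} = \frac{-348 + M}{M + \left(-3 + 18\right)} = \frac{-348 + M}{M + 15} = \frac{-348 + M}{15 + M}$)
$E{\left(83 \right)} - 450546 = \frac{-348 + 83}{15 + 83} - 450546 = \frac{1}{98} \left(-265\right) - 450546 = - \frac{265}{98} - 450546 = - \frac{44153773}{98}$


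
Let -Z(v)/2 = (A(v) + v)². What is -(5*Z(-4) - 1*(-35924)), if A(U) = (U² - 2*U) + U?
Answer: -33364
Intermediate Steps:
A(U) = U² - U
Z(v) = -2*(v + v*(-1 + v))² (Z(v) = -2*(v*(-1 + v) + v)² = -2*(v + v*(-1 + v))²)
-(5*Z(-4) - 1*(-35924)) = -(5*(-2*(-4)⁴) - 1*(-35924)) = -(5*(-2*256) + 35924) = -(5*(-512) + 35924) = -(-2560 + 35924) = -1*33364 = -33364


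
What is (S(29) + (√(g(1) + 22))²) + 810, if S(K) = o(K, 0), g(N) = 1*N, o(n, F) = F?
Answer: 833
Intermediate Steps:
g(N) = N
S(K) = 0
(S(29) + (√(g(1) + 22))²) + 810 = (0 + (√(1 + 22))²) + 810 = (0 + (√23)²) + 810 = (0 + 23) + 810 = 23 + 810 = 833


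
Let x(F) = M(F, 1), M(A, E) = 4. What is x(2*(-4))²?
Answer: 16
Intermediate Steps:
x(F) = 4
x(2*(-4))² = 4² = 16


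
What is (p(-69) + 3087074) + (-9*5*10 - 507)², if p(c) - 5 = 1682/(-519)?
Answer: 2077517950/519 ≈ 4.0029e+6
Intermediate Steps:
p(c) = 913/519 (p(c) = 5 + 1682/(-519) = 5 + 1682*(-1/519) = 5 - 1682/519 = 913/519)
(p(-69) + 3087074) + (-9*5*10 - 507)² = (913/519 + 3087074) + (-9*5*10 - 507)² = 1602192319/519 + (-45*10 - 507)² = 1602192319/519 + (-450 - 507)² = 1602192319/519 + (-957)² = 1602192319/519 + 915849 = 2077517950/519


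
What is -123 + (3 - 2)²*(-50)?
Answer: -173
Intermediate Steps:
-123 + (3 - 2)²*(-50) = -123 + 1²*(-50) = -123 + 1*(-50) = -123 - 50 = -173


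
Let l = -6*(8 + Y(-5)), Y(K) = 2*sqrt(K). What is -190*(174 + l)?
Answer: -23940 + 2280*I*sqrt(5) ≈ -23940.0 + 5098.2*I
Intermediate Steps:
l = -48 - 12*I*sqrt(5) (l = -6*(8 + 2*sqrt(-5)) = -6*(8 + 2*(I*sqrt(5))) = -6*(8 + 2*I*sqrt(5)) = -48 - 12*I*sqrt(5) ≈ -48.0 - 26.833*I)
-190*(174 + l) = -190*(174 + (-48 - 12*I*sqrt(5))) = -190*(126 - 12*I*sqrt(5)) = -23940 + 2280*I*sqrt(5)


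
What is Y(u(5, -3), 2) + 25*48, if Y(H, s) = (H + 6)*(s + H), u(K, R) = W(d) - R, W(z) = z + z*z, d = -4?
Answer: 1557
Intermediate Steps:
W(z) = z + z²
u(K, R) = 12 - R (u(K, R) = -4*(1 - 4) - R = -4*(-3) - R = 12 - R)
Y(H, s) = (6 + H)*(H + s)
Y(u(5, -3), 2) + 25*48 = ((12 - 1*(-3))² + 6*(12 - 1*(-3)) + 6*2 + (12 - 1*(-3))*2) + 25*48 = ((12 + 3)² + 6*(12 + 3) + 12 + (12 + 3)*2) + 1200 = (15² + 6*15 + 12 + 15*2) + 1200 = (225 + 90 + 12 + 30) + 1200 = 357 + 1200 = 1557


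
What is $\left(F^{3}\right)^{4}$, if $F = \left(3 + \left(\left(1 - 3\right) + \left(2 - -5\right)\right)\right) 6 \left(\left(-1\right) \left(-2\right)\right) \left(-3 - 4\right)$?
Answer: $8480691722056324948490652657647616$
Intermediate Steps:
$F = -672$ ($F = \left(3 + \left(-2 + \left(2 + 5\right)\right)\right) 6 \cdot 2 \left(-3 - 4\right) = \left(3 + \left(-2 + 7\right)\right) 12 \left(-7\right) = \left(3 + 5\right) \left(-84\right) = 8 \left(-84\right) = -672$)
$\left(F^{3}\right)^{4} = \left(\left(-672\right)^{3}\right)^{4} = \left(-303464448\right)^{4} = 8480691722056324948490652657647616$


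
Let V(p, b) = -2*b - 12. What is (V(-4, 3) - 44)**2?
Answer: 3844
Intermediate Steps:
V(p, b) = -12 - 2*b
(V(-4, 3) - 44)**2 = ((-12 - 2*3) - 44)**2 = ((-12 - 6) - 44)**2 = (-18 - 44)**2 = (-62)**2 = 3844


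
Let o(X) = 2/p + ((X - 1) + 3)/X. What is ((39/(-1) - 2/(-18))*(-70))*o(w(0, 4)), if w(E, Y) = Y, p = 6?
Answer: 134750/27 ≈ 4990.7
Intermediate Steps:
o(X) = 1/3 + (2 + X)/X (o(X) = 2/6 + ((X - 1) + 3)/X = 2*(1/6) + ((-1 + X) + 3)/X = 1/3 + (2 + X)/X)
((39/(-1) - 2/(-18))*(-70))*o(w(0, 4)) = ((39/(-1) - 2/(-18))*(-70))*(4/3 + 2/4) = ((39*(-1) - 2*(-1/18))*(-70))*(4/3 + 2*(1/4)) = ((-39 + 1/9)*(-70))*(4/3 + 1/2) = -350/9*(-70)*(11/6) = (24500/9)*(11/6) = 134750/27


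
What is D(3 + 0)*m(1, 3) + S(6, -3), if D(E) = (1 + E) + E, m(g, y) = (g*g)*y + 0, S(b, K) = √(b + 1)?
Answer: 21 + √7 ≈ 23.646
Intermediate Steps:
S(b, K) = √(1 + b)
m(g, y) = y*g² (m(g, y) = g²*y + 0 = y*g² + 0 = y*g²)
D(E) = 1 + 2*E
D(3 + 0)*m(1, 3) + S(6, -3) = (1 + 2*(3 + 0))*(3*1²) + √(1 + 6) = (1 + 2*3)*(3*1) + √7 = (1 + 6)*3 + √7 = 7*3 + √7 = 21 + √7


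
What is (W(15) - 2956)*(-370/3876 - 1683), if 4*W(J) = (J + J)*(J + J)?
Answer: 8908082309/1938 ≈ 4.5965e+6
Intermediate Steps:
W(J) = J² (W(J) = ((J + J)*(J + J))/4 = ((2*J)*(2*J))/4 = (4*J²)/4 = J²)
(W(15) - 2956)*(-370/3876 - 1683) = (15² - 2956)*(-370/3876 - 1683) = (225 - 2956)*(-370*1/3876 - 1683) = -2731*(-185/1938 - 1683) = -2731*(-3261839/1938) = 8908082309/1938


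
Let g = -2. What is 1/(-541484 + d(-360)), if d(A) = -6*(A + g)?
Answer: -1/539312 ≈ -1.8542e-6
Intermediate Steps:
d(A) = 12 - 6*A (d(A) = -6*(A - 2) = -6*(-2 + A) = 12 - 6*A)
1/(-541484 + d(-360)) = 1/(-541484 + (12 - 6*(-360))) = 1/(-541484 + (12 + 2160)) = 1/(-541484 + 2172) = 1/(-539312) = -1/539312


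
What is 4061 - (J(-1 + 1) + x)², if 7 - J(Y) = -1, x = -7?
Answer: 4060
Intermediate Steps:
J(Y) = 8 (J(Y) = 7 - 1*(-1) = 7 + 1 = 8)
4061 - (J(-1 + 1) + x)² = 4061 - (8 - 7)² = 4061 - 1*1² = 4061 - 1*1 = 4061 - 1 = 4060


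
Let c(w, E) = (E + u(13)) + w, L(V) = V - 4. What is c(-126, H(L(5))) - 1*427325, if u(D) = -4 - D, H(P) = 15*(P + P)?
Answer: -427438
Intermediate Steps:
L(V) = -4 + V
H(P) = 30*P (H(P) = 15*(2*P) = 30*P)
c(w, E) = -17 + E + w (c(w, E) = (E + (-4 - 1*13)) + w = (E + (-4 - 13)) + w = (E - 17) + w = (-17 + E) + w = -17 + E + w)
c(-126, H(L(5))) - 1*427325 = (-17 + 30*(-4 + 5) - 126) - 1*427325 = (-17 + 30*1 - 126) - 427325 = (-17 + 30 - 126) - 427325 = -113 - 427325 = -427438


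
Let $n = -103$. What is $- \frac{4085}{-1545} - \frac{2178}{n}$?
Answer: $\frac{7351}{309} \approx 23.79$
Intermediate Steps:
$- \frac{4085}{-1545} - \frac{2178}{n} = - \frac{4085}{-1545} - \frac{2178}{-103} = \left(-4085\right) \left(- \frac{1}{1545}\right) - - \frac{2178}{103} = \frac{817}{309} + \frac{2178}{103} = \frac{7351}{309}$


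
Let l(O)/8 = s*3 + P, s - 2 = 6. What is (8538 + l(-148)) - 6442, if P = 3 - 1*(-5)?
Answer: 2352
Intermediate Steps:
s = 8 (s = 2 + 6 = 8)
P = 8 (P = 3 + 5 = 8)
l(O) = 256 (l(O) = 8*(8*3 + 8) = 8*(24 + 8) = 8*32 = 256)
(8538 + l(-148)) - 6442 = (8538 + 256) - 6442 = 8794 - 6442 = 2352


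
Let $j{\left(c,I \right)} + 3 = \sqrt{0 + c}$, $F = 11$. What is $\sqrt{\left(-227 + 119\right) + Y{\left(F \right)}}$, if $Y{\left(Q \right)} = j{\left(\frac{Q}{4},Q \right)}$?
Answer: $\frac{\sqrt{-444 + 2 \sqrt{11}}}{2} \approx 10.457 i$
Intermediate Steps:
$j{\left(c,I \right)} = -3 + \sqrt{c}$ ($j{\left(c,I \right)} = -3 + \sqrt{0 + c} = -3 + \sqrt{c}$)
$Y{\left(Q \right)} = -3 + \frac{\sqrt{Q}}{2}$ ($Y{\left(Q \right)} = -3 + \sqrt{\frac{Q}{4}} = -3 + \frac{\sqrt{Q}}{2}$)
$\sqrt{\left(-227 + 119\right) + Y{\left(F \right)}} = \sqrt{\left(-227 + 119\right) - \left(3 - \frac{\sqrt{11}}{2}\right)} = \sqrt{-108 - \left(3 - \frac{\sqrt{11}}{2}\right)} = \sqrt{-111 + \frac{\sqrt{11}}{2}}$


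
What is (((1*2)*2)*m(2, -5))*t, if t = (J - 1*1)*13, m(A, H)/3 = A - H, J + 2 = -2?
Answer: -5460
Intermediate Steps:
J = -4 (J = -2 - 2 = -4)
m(A, H) = -3*H + 3*A (m(A, H) = 3*(A - H) = -3*H + 3*A)
t = -65 (t = (-4 - 1*1)*13 = (-4 - 1)*13 = -5*13 = -65)
(((1*2)*2)*m(2, -5))*t = (((1*2)*2)*(-3*(-5) + 3*2))*(-65) = ((2*2)*(15 + 6))*(-65) = (4*21)*(-65) = 84*(-65) = -5460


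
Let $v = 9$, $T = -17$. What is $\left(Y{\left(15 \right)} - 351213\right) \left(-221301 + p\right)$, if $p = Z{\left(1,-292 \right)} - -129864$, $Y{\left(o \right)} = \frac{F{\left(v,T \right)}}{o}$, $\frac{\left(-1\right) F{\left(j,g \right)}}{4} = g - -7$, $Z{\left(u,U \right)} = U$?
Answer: $\frac{96648517999}{3} \approx 3.2216 \cdot 10^{10}$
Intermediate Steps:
$F{\left(j,g \right)} = -28 - 4 g$ ($F{\left(j,g \right)} = - 4 \left(g - -7\right) = - 4 \left(g + 7\right) = - 4 \left(7 + g\right) = -28 - 4 g$)
$Y{\left(o \right)} = \frac{40}{o}$ ($Y{\left(o \right)} = \frac{-28 - -68}{o} = \frac{-28 + 68}{o} = \frac{40}{o}$)
$p = 129572$ ($p = -292 - -129864 = -292 + 129864 = 129572$)
$\left(Y{\left(15 \right)} - 351213\right) \left(-221301 + p\right) = \left(\frac{40}{15} - 351213\right) \left(-221301 + 129572\right) = \left(40 \cdot \frac{1}{15} - 351213\right) \left(-91729\right) = \left(\frac{8}{3} - 351213\right) \left(-91729\right) = \left(- \frac{1053631}{3}\right) \left(-91729\right) = \frac{96648517999}{3}$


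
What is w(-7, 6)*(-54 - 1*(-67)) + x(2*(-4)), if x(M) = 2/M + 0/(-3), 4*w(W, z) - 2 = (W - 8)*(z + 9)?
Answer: -725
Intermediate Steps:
w(W, z) = ½ + (-8 + W)*(9 + z)/4 (w(W, z) = ½ + ((W - 8)*(z + 9))/4 = ½ + ((-8 + W)*(9 + z))/4 = ½ + (-8 + W)*(9 + z)/4)
x(M) = 2/M (x(M) = 2/M + 0*(-⅓) = 2/M + 0 = 2/M)
w(-7, 6)*(-54 - 1*(-67)) + x(2*(-4)) = (-35/2 - 2*6 + (9/4)*(-7) + (¼)*(-7)*6)*(-54 - 1*(-67)) + 2/((2*(-4))) = (-35/2 - 12 - 63/4 - 21/2)*(-54 + 67) + 2/(-8) = -223/4*13 + 2*(-⅛) = -2899/4 - ¼ = -725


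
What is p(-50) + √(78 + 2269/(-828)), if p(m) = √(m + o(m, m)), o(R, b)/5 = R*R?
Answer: 5*√498 + 11*√11845/138 ≈ 120.25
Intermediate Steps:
o(R, b) = 5*R² (o(R, b) = 5*(R*R) = 5*R²)
p(m) = √(m + 5*m²)
p(-50) + √(78 + 2269/(-828)) = √(-50*(1 + 5*(-50))) + √(78 + 2269/(-828)) = √(-50*(1 - 250)) + √(78 + 2269*(-1/828)) = √(-50*(-249)) + √(78 - 2269/828) = √12450 + √(62315/828) = 5*√498 + 11*√11845/138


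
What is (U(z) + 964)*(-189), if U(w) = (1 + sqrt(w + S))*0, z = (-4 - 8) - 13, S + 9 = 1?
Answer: -182196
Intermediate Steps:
S = -8 (S = -9 + 1 = -8)
z = -25 (z = -12 - 13 = -25)
U(w) = 0 (U(w) = (1 + sqrt(w - 8))*0 = (1 + sqrt(-8 + w))*0 = 0)
(U(z) + 964)*(-189) = (0 + 964)*(-189) = 964*(-189) = -182196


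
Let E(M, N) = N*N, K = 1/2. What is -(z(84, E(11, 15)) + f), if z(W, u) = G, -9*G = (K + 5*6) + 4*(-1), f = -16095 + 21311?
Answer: -93835/18 ≈ -5213.1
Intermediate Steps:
K = ½ ≈ 0.50000
E(M, N) = N²
f = 5216
G = -53/18 (G = -((½ + 5*6) + 4*(-1))/9 = -((½ + 30) - 4)/9 = -(61/2 - 4)/9 = -⅑*53/2 = -53/18 ≈ -2.9444)
z(W, u) = -53/18
-(z(84, E(11, 15)) + f) = -(-53/18 + 5216) = -1*93835/18 = -93835/18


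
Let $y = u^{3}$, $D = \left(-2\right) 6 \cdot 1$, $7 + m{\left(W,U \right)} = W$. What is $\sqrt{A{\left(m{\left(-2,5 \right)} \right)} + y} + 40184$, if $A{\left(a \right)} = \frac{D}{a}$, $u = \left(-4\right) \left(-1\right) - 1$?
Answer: $40184 + \frac{\sqrt{255}}{3} \approx 40189.0$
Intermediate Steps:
$m{\left(W,U \right)} = -7 + W$
$D = -12$ ($D = \left(-12\right) 1 = -12$)
$u = 3$ ($u = 4 - 1 = 3$)
$A{\left(a \right)} = - \frac{12}{a}$
$y = 27$ ($y = 3^{3} = 27$)
$\sqrt{A{\left(m{\left(-2,5 \right)} \right)} + y} + 40184 = \sqrt{- \frac{12}{-7 - 2} + 27} + 40184 = \sqrt{- \frac{12}{-9} + 27} + 40184 = \sqrt{\left(-12\right) \left(- \frac{1}{9}\right) + 27} + 40184 = \sqrt{\frac{4}{3} + 27} + 40184 = \sqrt{\frac{85}{3}} + 40184 = \frac{\sqrt{255}}{3} + 40184 = 40184 + \frac{\sqrt{255}}{3}$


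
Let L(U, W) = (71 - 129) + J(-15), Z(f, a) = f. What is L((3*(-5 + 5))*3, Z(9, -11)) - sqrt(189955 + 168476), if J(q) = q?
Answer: -73 - sqrt(358431) ≈ -671.69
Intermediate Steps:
L(U, W) = -73 (L(U, W) = (71 - 129) - 15 = -58 - 15 = -73)
L((3*(-5 + 5))*3, Z(9, -11)) - sqrt(189955 + 168476) = -73 - sqrt(189955 + 168476) = -73 - sqrt(358431)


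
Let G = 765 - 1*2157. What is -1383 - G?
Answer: 9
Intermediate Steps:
G = -1392 (G = 765 - 2157 = -1392)
-1383 - G = -1383 - 1*(-1392) = -1383 + 1392 = 9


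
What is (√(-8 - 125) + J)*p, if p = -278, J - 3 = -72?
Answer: 19182 - 278*I*√133 ≈ 19182.0 - 3206.1*I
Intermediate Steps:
J = -69 (J = 3 - 72 = -69)
(√(-8 - 125) + J)*p = (√(-8 - 125) - 69)*(-278) = (√(-133) - 69)*(-278) = (I*√133 - 69)*(-278) = (-69 + I*√133)*(-278) = 19182 - 278*I*√133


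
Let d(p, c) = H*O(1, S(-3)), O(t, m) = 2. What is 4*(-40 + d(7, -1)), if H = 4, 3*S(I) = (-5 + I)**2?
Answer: -128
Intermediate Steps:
S(I) = (-5 + I)**2/3
d(p, c) = 8 (d(p, c) = 4*2 = 8)
4*(-40 + d(7, -1)) = 4*(-40 + 8) = 4*(-32) = -128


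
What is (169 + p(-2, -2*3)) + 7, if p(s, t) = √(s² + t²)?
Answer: 176 + 2*√10 ≈ 182.32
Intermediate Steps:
(169 + p(-2, -2*3)) + 7 = (169 + √((-2)² + (-2*3)²)) + 7 = (169 + √(4 + (-6)²)) + 7 = (169 + √(4 + 36)) + 7 = (169 + √40) + 7 = (169 + 2*√10) + 7 = 176 + 2*√10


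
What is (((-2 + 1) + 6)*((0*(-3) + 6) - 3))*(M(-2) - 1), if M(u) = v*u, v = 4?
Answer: -135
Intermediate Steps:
M(u) = 4*u
(((-2 + 1) + 6)*((0*(-3) + 6) - 3))*(M(-2) - 1) = (((-2 + 1) + 6)*((0*(-3) + 6) - 3))*(4*(-2) - 1) = ((-1 + 6)*((0 + 6) - 3))*(-8 - 1) = (5*(6 - 3))*(-9) = (5*3)*(-9) = 15*(-9) = -135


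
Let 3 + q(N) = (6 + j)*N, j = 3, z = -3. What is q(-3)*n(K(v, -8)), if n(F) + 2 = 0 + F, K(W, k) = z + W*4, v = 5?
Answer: -450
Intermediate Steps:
K(W, k) = -3 + 4*W (K(W, k) = -3 + W*4 = -3 + 4*W)
n(F) = -2 + F (n(F) = -2 + (0 + F) = -2 + F)
q(N) = -3 + 9*N (q(N) = -3 + (6 + 3)*N = -3 + 9*N)
q(-3)*n(K(v, -8)) = (-3 + 9*(-3))*(-2 + (-3 + 4*5)) = (-3 - 27)*(-2 + (-3 + 20)) = -30*(-2 + 17) = -30*15 = -450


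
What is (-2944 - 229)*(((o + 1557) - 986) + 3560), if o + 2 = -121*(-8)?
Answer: -16172781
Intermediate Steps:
o = 966 (o = -2 - 121*(-8) = -2 + 968 = 966)
(-2944 - 229)*(((o + 1557) - 986) + 3560) = (-2944 - 229)*(((966 + 1557) - 986) + 3560) = -3173*((2523 - 986) + 3560) = -3173*(1537 + 3560) = -3173*5097 = -16172781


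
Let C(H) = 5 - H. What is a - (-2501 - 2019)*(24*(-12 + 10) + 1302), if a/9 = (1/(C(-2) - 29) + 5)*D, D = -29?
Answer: 124669311/22 ≈ 5.6668e+6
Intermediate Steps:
a = -28449/22 (a = 9*((1/((5 - 1*(-2)) - 29) + 5)*(-29)) = 9*((1/((5 + 2) - 29) + 5)*(-29)) = 9*((1/(7 - 29) + 5)*(-29)) = 9*((1/(-22) + 5)*(-29)) = 9*((-1/22 + 5)*(-29)) = 9*((109/22)*(-29)) = 9*(-3161/22) = -28449/22 ≈ -1293.1)
a - (-2501 - 2019)*(24*(-12 + 10) + 1302) = -28449/22 - (-2501 - 2019)*(24*(-12 + 10) + 1302) = -28449/22 - (-4520)*(24*(-2) + 1302) = -28449/22 - (-4520)*(-48 + 1302) = -28449/22 - (-4520)*1254 = -28449/22 - 1*(-5668080) = -28449/22 + 5668080 = 124669311/22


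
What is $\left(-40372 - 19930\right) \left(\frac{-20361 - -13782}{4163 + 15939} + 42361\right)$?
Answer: $- \frac{25674608960693}{10051} \approx -2.5544 \cdot 10^{9}$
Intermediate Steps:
$\left(-40372 - 19930\right) \left(\frac{-20361 - -13782}{4163 + 15939} + 42361\right) = - 60302 \left(\frac{-20361 + 13782}{20102} + 42361\right) = - 60302 \left(\left(-6579\right) \frac{1}{20102} + 42361\right) = - 60302 \left(- \frac{6579}{20102} + 42361\right) = \left(-60302\right) \frac{851534243}{20102} = - \frac{25674608960693}{10051}$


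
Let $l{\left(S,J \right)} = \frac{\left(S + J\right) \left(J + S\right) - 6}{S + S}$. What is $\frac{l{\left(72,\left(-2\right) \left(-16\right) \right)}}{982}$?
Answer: $\frac{5405}{70704} \approx 0.076445$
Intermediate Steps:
$l{\left(S,J \right)} = \frac{-6 + \left(J + S\right)^{2}}{2 S}$ ($l{\left(S,J \right)} = \frac{\left(J + S\right) \left(J + S\right) - 6}{2 S} = \left(\left(J + S\right)^{2} - 6\right) \frac{1}{2 S} = \left(-6 + \left(J + S\right)^{2}\right) \frac{1}{2 S} = \frac{-6 + \left(J + S\right)^{2}}{2 S}$)
$\frac{l{\left(72,\left(-2\right) \left(-16\right) \right)}}{982} = \frac{\frac{1}{2} \cdot \frac{1}{72} \left(-6 + \left(\left(-2\right) \left(-16\right) + 72\right)^{2}\right)}{982} = \frac{1}{2} \cdot \frac{1}{72} \left(-6 + \left(32 + 72\right)^{2}\right) \frac{1}{982} = \frac{1}{2} \cdot \frac{1}{72} \left(-6 + 104^{2}\right) \frac{1}{982} = \frac{1}{2} \cdot \frac{1}{72} \left(-6 + 10816\right) \frac{1}{982} = \frac{1}{2} \cdot \frac{1}{72} \cdot 10810 \cdot \frac{1}{982} = \frac{5405}{72} \cdot \frac{1}{982} = \frac{5405}{70704}$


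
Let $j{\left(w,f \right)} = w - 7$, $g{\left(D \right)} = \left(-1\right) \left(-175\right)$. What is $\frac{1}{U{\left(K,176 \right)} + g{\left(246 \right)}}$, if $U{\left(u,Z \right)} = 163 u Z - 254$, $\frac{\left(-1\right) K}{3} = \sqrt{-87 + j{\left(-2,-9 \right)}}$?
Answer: $\frac{i}{- 79 i + 344256 \sqrt{6}} \approx -1.111 \cdot 10^{-10} + 1.1859 \cdot 10^{-6} i$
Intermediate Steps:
$g{\left(D \right)} = 175$
$j{\left(w,f \right)} = -7 + w$
$K = - 12 i \sqrt{6}$ ($K = - 3 \sqrt{-87 - 9} = - 3 \sqrt{-96} = - 3 \cdot 4 i \sqrt{6} = - 12 i \sqrt{6} \approx - 29.394 i$)
$U{\left(u,Z \right)} = -254 + 163 Z u$ ($U{\left(u,Z \right)} = 163 Z u - 254 = -254 + 163 Z u$)
$\frac{1}{U{\left(K,176 \right)} + g{\left(246 \right)}} = \frac{1}{\left(-254 + 163 \cdot 176 \left(- 12 i \sqrt{6}\right)\right) + 175} = \frac{1}{\left(-254 - 344256 i \sqrt{6}\right) + 175} = \frac{1}{-79 - 344256 i \sqrt{6}}$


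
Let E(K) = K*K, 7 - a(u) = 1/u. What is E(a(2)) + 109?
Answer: 605/4 ≈ 151.25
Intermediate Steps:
a(u) = 7 - 1/u
E(K) = K**2
E(a(2)) + 109 = (7 - 1/2)**2 + 109 = (13/2)**2 + 109 = 169/4 + 109 = 605/4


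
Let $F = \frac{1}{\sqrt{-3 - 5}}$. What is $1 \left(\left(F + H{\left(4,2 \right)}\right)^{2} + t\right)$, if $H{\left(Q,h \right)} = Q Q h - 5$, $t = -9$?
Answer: $\frac{5759}{8} - \frac{27 i \sqrt{2}}{2} \approx 719.88 - 19.092 i$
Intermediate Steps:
$H{\left(Q,h \right)} = -5 + h Q^{2}$ ($H{\left(Q,h \right)} = Q^{2} h - 5 = h Q^{2} - 5 = -5 + h Q^{2}$)
$F = - \frac{i \sqrt{2}}{4}$ ($F = \frac{1}{\sqrt{-8}} = \frac{1}{2 i \sqrt{2}} = - \frac{i \sqrt{2}}{4} \approx - 0.35355 i$)
$1 \left(\left(F + H{\left(4,2 \right)}\right)^{2} + t\right) = 1 \left(\left(- \frac{i \sqrt{2}}{4} - \left(5 - 2 \cdot 4^{2}\right)\right)^{2} - 9\right) = 1 \left(\left(- \frac{i \sqrt{2}}{4} + \left(-5 + 2 \cdot 16\right)\right)^{2} - 9\right) = 1 \left(\left(- \frac{i \sqrt{2}}{4} + \left(-5 + 32\right)\right)^{2} - 9\right) = 1 \left(\left(- \frac{i \sqrt{2}}{4} + 27\right)^{2} - 9\right) = 1 \left(\left(27 - \frac{i \sqrt{2}}{4}\right)^{2} - 9\right) = 1 \left(-9 + \left(27 - \frac{i \sqrt{2}}{4}\right)^{2}\right) = -9 + \left(27 - \frac{i \sqrt{2}}{4}\right)^{2}$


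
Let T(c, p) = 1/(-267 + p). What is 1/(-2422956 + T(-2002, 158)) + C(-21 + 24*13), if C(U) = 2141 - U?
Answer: 488589079141/264102205 ≈ 1850.0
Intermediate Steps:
1/(-2422956 + T(-2002, 158)) + C(-21 + 24*13) = 1/(-2422956 + 1/(-267 + 158)) + (2141 - (-21 + 24*13)) = 1/(-2422956 + 1/(-109)) + (2141 - (-21 + 312)) = 1/(-2422956 - 1/109) + (2141 - 1*291) = 1/(-264102205/109) + (2141 - 291) = -109/264102205 + 1850 = 488589079141/264102205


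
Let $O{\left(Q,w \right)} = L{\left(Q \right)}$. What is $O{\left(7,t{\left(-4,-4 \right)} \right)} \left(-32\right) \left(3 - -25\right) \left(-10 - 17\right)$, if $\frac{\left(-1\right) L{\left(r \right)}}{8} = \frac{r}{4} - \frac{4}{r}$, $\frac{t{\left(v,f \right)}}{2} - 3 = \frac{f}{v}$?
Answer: $-228096$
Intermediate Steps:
$t{\left(v,f \right)} = 6 + \frac{2 f}{v}$ ($t{\left(v,f \right)} = 6 + 2 \frac{f}{v} = 6 + \frac{2 f}{v}$)
$L{\left(r \right)} = - 2 r + \frac{32}{r}$ ($L{\left(r \right)} = - 8 \left(\frac{r}{4} - \frac{4}{r}\right) = - 8 \left(- \frac{4}{r} + \frac{r}{4}\right) = - 2 r + \frac{32}{r}$)
$O{\left(Q,w \right)} = - 2 Q + \frac{32}{Q}$
$O{\left(7,t{\left(-4,-4 \right)} \right)} \left(-32\right) \left(3 - -25\right) \left(-10 - 17\right) = \left(\left(-2\right) 7 + \frac{32}{7}\right) \left(-32\right) \left(3 - -25\right) \left(-10 - 17\right) = \left(-14 + 32 \cdot \frac{1}{7}\right) \left(-32\right) \left(3 + 25\right) \left(-27\right) = \left(-14 + \frac{32}{7}\right) \left(-32\right) 28 \left(-27\right) = \left(- \frac{66}{7}\right) \left(-32\right) \left(-756\right) = \frac{2112}{7} \left(-756\right) = -228096$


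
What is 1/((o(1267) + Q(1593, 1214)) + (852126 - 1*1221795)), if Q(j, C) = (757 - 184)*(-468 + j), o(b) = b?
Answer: 1/276223 ≈ 3.6203e-6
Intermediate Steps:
Q(j, C) = -268164 + 573*j (Q(j, C) = 573*(-468 + j) = -268164 + 573*j)
1/((o(1267) + Q(1593, 1214)) + (852126 - 1*1221795)) = 1/((1267 + (-268164 + 573*1593)) + (852126 - 1*1221795)) = 1/((1267 + (-268164 + 912789)) + (852126 - 1221795)) = 1/((1267 + 644625) - 369669) = 1/(645892 - 369669) = 1/276223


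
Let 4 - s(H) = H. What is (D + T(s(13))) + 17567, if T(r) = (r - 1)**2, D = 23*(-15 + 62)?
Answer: 18748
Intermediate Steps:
s(H) = 4 - H
D = 1081 (D = 23*47 = 1081)
T(r) = (-1 + r)**2
(D + T(s(13))) + 17567 = (1081 + (-1 + (4 - 1*13))**2) + 17567 = (1081 + (-1 + (4 - 13))**2) + 17567 = (1081 + (-1 - 9)**2) + 17567 = (1081 + (-10)**2) + 17567 = (1081 + 100) + 17567 = 1181 + 17567 = 18748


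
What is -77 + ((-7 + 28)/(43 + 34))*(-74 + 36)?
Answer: -961/11 ≈ -87.364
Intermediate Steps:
-77 + ((-7 + 28)/(43 + 34))*(-74 + 36) = -77 + (21/77)*(-38) = -77 + (21*(1/77))*(-38) = -77 + (3/11)*(-38) = -77 - 114/11 = -961/11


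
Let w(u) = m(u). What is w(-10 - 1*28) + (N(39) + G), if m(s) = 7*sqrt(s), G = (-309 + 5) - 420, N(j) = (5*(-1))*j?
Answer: -919 + 7*I*sqrt(38) ≈ -919.0 + 43.151*I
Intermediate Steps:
N(j) = -5*j
G = -724 (G = -304 - 420 = -724)
w(u) = 7*sqrt(u)
w(-10 - 1*28) + (N(39) + G) = 7*sqrt(-10 - 1*28) + (-5*39 - 724) = 7*sqrt(-10 - 28) + (-195 - 724) = 7*sqrt(-38) - 919 = 7*(I*sqrt(38)) - 919 = 7*I*sqrt(38) - 919 = -919 + 7*I*sqrt(38)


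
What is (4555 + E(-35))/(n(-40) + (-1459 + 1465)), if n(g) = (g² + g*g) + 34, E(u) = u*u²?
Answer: -958/81 ≈ -11.827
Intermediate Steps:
E(u) = u³
n(g) = 34 + 2*g² (n(g) = (g² + g²) + 34 = 2*g² + 34 = 34 + 2*g²)
(4555 + E(-35))/(n(-40) + (-1459 + 1465)) = (4555 + (-35)³)/((34 + 2*(-40)²) + (-1459 + 1465)) = (4555 - 42875)/((34 + 2*1600) + 6) = -38320/((34 + 3200) + 6) = -38320/(3234 + 6) = -38320/3240 = -38320*1/3240 = -958/81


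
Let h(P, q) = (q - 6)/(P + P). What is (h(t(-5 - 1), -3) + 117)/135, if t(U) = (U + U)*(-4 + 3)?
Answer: 311/360 ≈ 0.86389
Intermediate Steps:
t(U) = -2*U (t(U) = (2*U)*(-1) = -2*U)
h(P, q) = (-6 + q)/(2*P) (h(P, q) = (-6 + q)/((2*P)) = (-6 + q)*(1/(2*P)) = (-6 + q)/(2*P))
(h(t(-5 - 1), -3) + 117)/135 = ((-6 - 3)/(2*((-2*(-5 - 1)))) + 117)/135 = ((½)*(-9)/(-2*(-6)) + 117)*(1/135) = ((½)*(-9)/12 + 117)*(1/135) = ((½)*(1/12)*(-9) + 117)*(1/135) = (-3/8 + 117)*(1/135) = (933/8)*(1/135) = 311/360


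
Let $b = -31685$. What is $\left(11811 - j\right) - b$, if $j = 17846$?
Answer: $25650$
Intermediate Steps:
$\left(11811 - j\right) - b = \left(11811 - 17846\right) - -31685 = \left(11811 - 17846\right) + 31685 = -6035 + 31685 = 25650$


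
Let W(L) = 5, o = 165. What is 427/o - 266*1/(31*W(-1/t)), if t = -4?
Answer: 4459/5115 ≈ 0.87175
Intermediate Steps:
427/o - 266*1/(31*W(-1/t)) = 427/165 - 266/(5*31) = 427*(1/165) - 266/155 = 427/165 - 266*1/155 = 427/165 - 266/155 = 4459/5115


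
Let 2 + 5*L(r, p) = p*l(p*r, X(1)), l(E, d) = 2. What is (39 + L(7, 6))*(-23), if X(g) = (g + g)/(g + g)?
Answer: -943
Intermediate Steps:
X(g) = 1 (X(g) = (2*g)/((2*g)) = (2*g)*(1/(2*g)) = 1)
L(r, p) = -⅖ + 2*p/5 (L(r, p) = -⅖ + (p*2)/5 = -⅖ + (2*p)/5 = -⅖ + 2*p/5)
(39 + L(7, 6))*(-23) = (39 + (-⅖ + (⅖)*6))*(-23) = (39 + (-⅖ + 12/5))*(-23) = (39 + 2)*(-23) = 41*(-23) = -943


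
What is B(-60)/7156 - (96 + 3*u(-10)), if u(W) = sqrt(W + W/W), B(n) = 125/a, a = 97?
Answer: -66636547/694132 - 9*I ≈ -96.0 - 9.0*I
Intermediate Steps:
B(n) = 125/97
u(W) = sqrt(1 + W) (u(W) = sqrt(W + 1) = sqrt(1 + W))
B(-60)/7156 - (96 + 3*u(-10)) = (125/97)/7156 - (96 + 3*sqrt(1 - 10)) = (125/97)*(1/7156) - (96 + 3*sqrt(-9)) = 125/694132 - (96 + 3*(3*I)) = 125/694132 - (96 + 9*I) = 125/694132 + (-96 - 9*I) = -66636547/694132 - 9*I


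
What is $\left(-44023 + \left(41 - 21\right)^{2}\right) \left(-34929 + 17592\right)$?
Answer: $756291951$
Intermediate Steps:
$\left(-44023 + \left(41 - 21\right)^{2}\right) \left(-34929 + 17592\right) = \left(-44023 + 20^{2}\right) \left(-17337\right) = \left(-44023 + 400\right) \left(-17337\right) = \left(-43623\right) \left(-17337\right) = 756291951$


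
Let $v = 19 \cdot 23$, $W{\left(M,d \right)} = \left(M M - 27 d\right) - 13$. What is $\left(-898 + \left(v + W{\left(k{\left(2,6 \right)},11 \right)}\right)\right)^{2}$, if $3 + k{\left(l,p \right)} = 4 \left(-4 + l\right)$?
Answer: $422500$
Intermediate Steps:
$k{\left(l,p \right)} = -19 + 4 l$ ($k{\left(l,p \right)} = -3 + 4 \left(-4 + l\right) = -3 + \left(-16 + 4 l\right) = -19 + 4 l$)
$W{\left(M,d \right)} = -13 + M^{2} - 27 d$ ($W{\left(M,d \right)} = \left(M^{2} - 27 d\right) - 13 = -13 + M^{2} - 27 d$)
$v = 437$
$\left(-898 + \left(v + W{\left(k{\left(2,6 \right)},11 \right)}\right)\right)^{2} = \left(-898 + \left(437 - \left(310 - \left(-19 + 4 \cdot 2\right)^{2}\right)\right)\right)^{2} = \left(-898 + \left(437 - \left(310 - \left(-19 + 8\right)^{2}\right)\right)\right)^{2} = \left(-898 + \left(437 - \left(310 - 121\right)\right)\right)^{2} = \left(-898 + \left(437 - 189\right)\right)^{2} = \left(-898 + 248\right)^{2} = \left(-650\right)^{2} = 422500$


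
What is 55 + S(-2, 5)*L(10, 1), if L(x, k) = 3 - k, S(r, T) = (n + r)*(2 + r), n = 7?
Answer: 55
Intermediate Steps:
S(r, T) = (2 + r)*(7 + r) (S(r, T) = (7 + r)*(2 + r) = (2 + r)*(7 + r))
55 + S(-2, 5)*L(10, 1) = 55 + (14 + (-2)² + 9*(-2))*(3 - 1*1) = 55 + (14 + 4 - 18)*(3 - 1) = 55 + 0*2 = 55 + 0 = 55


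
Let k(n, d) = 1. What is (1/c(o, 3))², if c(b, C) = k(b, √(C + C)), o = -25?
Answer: 1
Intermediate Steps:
c(b, C) = 1
(1/c(o, 3))² = (1/1)² = 1² = 1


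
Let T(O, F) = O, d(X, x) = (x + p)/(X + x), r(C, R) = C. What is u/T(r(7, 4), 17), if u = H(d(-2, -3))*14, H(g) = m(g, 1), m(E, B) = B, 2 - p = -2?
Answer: 2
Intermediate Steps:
p = 4 (p = 2 - 1*(-2) = 2 + 2 = 4)
d(X, x) = (4 + x)/(X + x) (d(X, x) = (x + 4)/(X + x) = (4 + x)/(X + x))
H(g) = 1
u = 14 (u = 1*14 = 14)
u/T(r(7, 4), 17) = 14/7 = 14*(1/7) = 2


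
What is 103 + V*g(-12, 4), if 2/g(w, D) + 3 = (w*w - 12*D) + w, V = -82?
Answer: 8179/81 ≈ 100.98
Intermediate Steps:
g(w, D) = 2/(-3 + w + w² - 12*D) (g(w, D) = 2/(-3 + ((w*w - 12*D) + w)) = 2/(-3 + ((w² - 12*D) + w)) = 2/(-3 + (w + w² - 12*D)) = 2/(-3 + w + w² - 12*D))
103 + V*g(-12, 4) = 103 - 164/(-3 - 12 + (-12)² - 12*4) = 103 - 164/(-3 - 12 + 144 - 48) = 103 - 164/81 = 8179/81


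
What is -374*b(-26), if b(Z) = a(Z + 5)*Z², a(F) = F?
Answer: 5309304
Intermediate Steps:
b(Z) = Z²*(5 + Z) (b(Z) = (Z + 5)*Z² = (5 + Z)*Z² = Z²*(5 + Z))
-374*b(-26) = -374*(-26)²*(5 - 26) = -252824*(-21) = -374*(-14196) = 5309304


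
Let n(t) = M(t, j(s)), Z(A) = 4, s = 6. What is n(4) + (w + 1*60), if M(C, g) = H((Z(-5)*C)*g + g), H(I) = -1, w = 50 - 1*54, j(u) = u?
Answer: 55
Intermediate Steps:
w = -4 (w = 50 - 54 = -4)
M(C, g) = -1
n(t) = -1
n(4) + (w + 1*60) = -1 + (-4 + 1*60) = -1 + (-4 + 60) = -1 + 56 = 55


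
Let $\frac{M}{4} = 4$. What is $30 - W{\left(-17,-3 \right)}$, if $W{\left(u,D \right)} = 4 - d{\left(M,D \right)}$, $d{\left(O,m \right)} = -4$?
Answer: $22$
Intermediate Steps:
$M = 16$ ($M = 4 \cdot 4 = 16$)
$W{\left(u,D \right)} = 8$ ($W{\left(u,D \right)} = 4 - -4 = 4 + 4 = 8$)
$30 - W{\left(-17,-3 \right)} = 30 - 8 = 22$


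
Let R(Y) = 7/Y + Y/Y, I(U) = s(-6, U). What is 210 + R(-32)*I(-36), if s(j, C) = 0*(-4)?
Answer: 210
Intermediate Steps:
s(j, C) = 0
I(U) = 0
R(Y) = 1 + 7/Y (R(Y) = 7/Y + 1 = 1 + 7/Y)
210 + R(-32)*I(-36) = 210 + ((7 - 32)/(-32))*0 = 210 - 1/32*(-25)*0 = 210 + (25/32)*0 = 210 + 0 = 210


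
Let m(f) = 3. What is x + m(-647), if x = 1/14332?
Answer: 42997/14332 ≈ 3.0001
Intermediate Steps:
x = 1/14332 ≈ 6.9774e-5
x + m(-647) = 1/14332 + 3 = 42997/14332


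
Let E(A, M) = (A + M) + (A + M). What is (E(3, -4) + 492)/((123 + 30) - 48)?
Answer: 14/3 ≈ 4.6667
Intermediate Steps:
E(A, M) = 2*A + 2*M
(E(3, -4) + 492)/((123 + 30) - 48) = ((2*3 + 2*(-4)) + 492)/((123 + 30) - 48) = ((6 - 8) + 492)/(153 - 48) = (-2 + 492)/105 = 490*(1/105) = 14/3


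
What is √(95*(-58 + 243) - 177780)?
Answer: 179*I*√5 ≈ 400.26*I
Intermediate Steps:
√(95*(-58 + 243) - 177780) = √(95*185 - 177780) = √(17575 - 177780) = √(-160205) = 179*I*√5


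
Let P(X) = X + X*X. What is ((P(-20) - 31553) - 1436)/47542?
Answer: -32609/47542 ≈ -0.68590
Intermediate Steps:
P(X) = X + X²
((P(-20) - 31553) - 1436)/47542 = ((-20*(1 - 20) - 31553) - 1436)/47542 = ((-20*(-19) - 31553) - 1436)*(1/47542) = ((380 - 31553) - 1436)*(1/47542) = (-31173 - 1436)*(1/47542) = -32609*1/47542 = -32609/47542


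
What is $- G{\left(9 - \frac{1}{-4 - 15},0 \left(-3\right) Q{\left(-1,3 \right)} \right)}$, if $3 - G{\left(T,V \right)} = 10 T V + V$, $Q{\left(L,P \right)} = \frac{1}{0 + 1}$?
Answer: $-3$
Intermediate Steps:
$Q{\left(L,P \right)} = 1$ ($Q{\left(L,P \right)} = 1^{-1} = 1$)
$G{\left(T,V \right)} = 3 - V - 10 T V$ ($G{\left(T,V \right)} = 3 - \left(10 T V + V\right) = 3 - \left(V + 10 T V\right) = 3 - V - 10 T V$)
$- G{\left(9 - \frac{1}{-4 - 15},0 \left(-3\right) Q{\left(-1,3 \right)} \right)} = - (3 - 0 \left(-3\right) 1 - 10 \left(9 - \frac{1}{-4 - 15}\right) 0 \left(-3\right) 1) = - (3 - 0 \cdot 1 - 10 \left(9 - \frac{1}{-19}\right) 0 \cdot 1) = - (3 - 0 - 10 \left(9 - - \frac{1}{19}\right) 0) = - (3 + 0 - 10 \left(9 + \frac{1}{19}\right) 0) = - (3 + 0 - \frac{1720}{19} \cdot 0) = - (3 + 0 + 0) = \left(-1\right) 3 = -3$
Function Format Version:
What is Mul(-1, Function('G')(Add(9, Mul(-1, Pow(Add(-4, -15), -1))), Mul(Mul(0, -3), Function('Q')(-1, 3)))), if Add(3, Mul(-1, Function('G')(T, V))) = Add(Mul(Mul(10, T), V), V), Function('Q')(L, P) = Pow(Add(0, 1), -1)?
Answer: -3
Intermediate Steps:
Function('Q')(L, P) = 1 (Function('Q')(L, P) = Pow(1, -1) = 1)
Function('G')(T, V) = Add(3, Mul(-1, V), Mul(-10, T, V)) (Function('G')(T, V) = Add(3, Mul(-1, Add(Mul(Mul(10, T), V), V))) = Add(3, Mul(-1, Add(Mul(10, T, V), V))) = Add(3, Mul(-1, Add(V, Mul(10, T, V)))) = Add(3, Add(Mul(-1, V), Mul(-10, T, V))) = Add(3, Mul(-1, V), Mul(-10, T, V)))
Mul(-1, Function('G')(Add(9, Mul(-1, Pow(Add(-4, -15), -1))), Mul(Mul(0, -3), Function('Q')(-1, 3)))) = Mul(-1, Add(3, Mul(-1, Mul(Mul(0, -3), 1)), Mul(-10, Add(9, Mul(-1, Pow(Add(-4, -15), -1))), Mul(Mul(0, -3), 1)))) = Mul(-1, Add(3, Mul(-1, Mul(0, 1)), Mul(-10, Add(9, Mul(-1, Pow(-19, -1))), Mul(0, 1)))) = Mul(-1, Add(3, Mul(-1, 0), Mul(-10, Add(9, Mul(-1, Rational(-1, 19))), 0))) = Mul(-1, Add(3, 0, Mul(-10, Add(9, Rational(1, 19)), 0))) = Mul(-1, Add(3, 0, Mul(-10, Rational(172, 19), 0))) = Mul(-1, Add(3, 0, 0)) = Mul(-1, 3) = -3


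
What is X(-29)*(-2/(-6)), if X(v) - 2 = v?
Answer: -9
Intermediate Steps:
X(v) = 2 + v
X(-29)*(-2/(-6)) = (2 - 29)*(-2/(-6)) = -(-54)*(-1)/6 = -27*⅓ = -9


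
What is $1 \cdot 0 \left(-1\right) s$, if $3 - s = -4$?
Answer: $0$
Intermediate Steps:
$s = 7$ ($s = 3 - -4 = 3 + 4 = 7$)
$1 \cdot 0 \left(-1\right) s = 1 \cdot 0 \left(-1\right) 7 = 0 \left(-1\right) 7 = 0 \cdot 7 = 0$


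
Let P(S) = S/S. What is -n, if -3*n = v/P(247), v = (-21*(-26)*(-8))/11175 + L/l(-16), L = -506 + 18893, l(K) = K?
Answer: -68514871/178800 ≈ -383.19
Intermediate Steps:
P(S) = 1
L = 18387
v = -68514871/59600 (v = (-21*(-26)*(-8))/11175 + 18387/(-16) = (546*(-8))*(1/11175) + 18387*(-1/16) = -4368*1/11175 - 18387/16 = -1456/3725 - 18387/16 = -68514871/59600 ≈ -1149.6)
n = 68514871/178800 (n = -(-68514871)/(178800*1) = -(-68514871)/178800 = -⅓*(-68514871/59600) = 68514871/178800 ≈ 383.19)
-n = -1*68514871/178800 = -68514871/178800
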